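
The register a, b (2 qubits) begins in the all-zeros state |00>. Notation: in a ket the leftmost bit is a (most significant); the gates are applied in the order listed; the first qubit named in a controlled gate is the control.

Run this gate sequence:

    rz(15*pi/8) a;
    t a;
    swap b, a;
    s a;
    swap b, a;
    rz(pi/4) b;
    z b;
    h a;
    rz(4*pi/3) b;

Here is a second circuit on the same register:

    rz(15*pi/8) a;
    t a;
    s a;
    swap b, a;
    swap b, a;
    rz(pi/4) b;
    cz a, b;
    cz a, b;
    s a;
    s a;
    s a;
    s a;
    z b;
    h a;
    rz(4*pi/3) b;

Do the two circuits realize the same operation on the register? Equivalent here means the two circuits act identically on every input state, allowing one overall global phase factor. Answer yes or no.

No, they are not equivalent — no single phase factor reconciles the two unitaries.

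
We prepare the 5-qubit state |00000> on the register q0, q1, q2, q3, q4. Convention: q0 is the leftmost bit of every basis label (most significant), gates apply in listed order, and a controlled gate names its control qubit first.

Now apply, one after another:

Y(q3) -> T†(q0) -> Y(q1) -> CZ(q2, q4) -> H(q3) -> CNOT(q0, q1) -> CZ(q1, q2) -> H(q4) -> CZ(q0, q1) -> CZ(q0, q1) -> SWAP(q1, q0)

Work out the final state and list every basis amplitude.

After the circuit, the state carries amplitude -1/2 on |10000>, -1/2 on |10001>, 1/2 on |10010>, 1/2 on |10011>, and 0 on every other basis state.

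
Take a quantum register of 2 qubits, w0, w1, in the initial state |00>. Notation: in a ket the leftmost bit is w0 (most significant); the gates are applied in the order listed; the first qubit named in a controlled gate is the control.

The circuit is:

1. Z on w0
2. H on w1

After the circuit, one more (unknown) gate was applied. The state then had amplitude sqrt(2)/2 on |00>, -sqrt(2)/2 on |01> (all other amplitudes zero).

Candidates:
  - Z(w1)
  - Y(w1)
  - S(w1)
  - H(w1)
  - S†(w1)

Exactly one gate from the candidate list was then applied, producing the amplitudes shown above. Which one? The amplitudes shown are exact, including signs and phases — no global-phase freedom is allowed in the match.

The unique candidate consistent with the amplitudes is Z(w1).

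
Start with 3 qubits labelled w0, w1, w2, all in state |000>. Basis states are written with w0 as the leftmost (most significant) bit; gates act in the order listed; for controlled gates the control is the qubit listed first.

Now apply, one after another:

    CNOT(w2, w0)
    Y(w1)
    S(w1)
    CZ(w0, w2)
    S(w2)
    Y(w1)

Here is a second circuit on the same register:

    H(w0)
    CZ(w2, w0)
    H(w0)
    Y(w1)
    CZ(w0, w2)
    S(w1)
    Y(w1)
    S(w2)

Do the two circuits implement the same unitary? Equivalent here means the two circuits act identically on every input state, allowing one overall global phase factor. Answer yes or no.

Yes — the two circuits implement the same unitary up to a global phase.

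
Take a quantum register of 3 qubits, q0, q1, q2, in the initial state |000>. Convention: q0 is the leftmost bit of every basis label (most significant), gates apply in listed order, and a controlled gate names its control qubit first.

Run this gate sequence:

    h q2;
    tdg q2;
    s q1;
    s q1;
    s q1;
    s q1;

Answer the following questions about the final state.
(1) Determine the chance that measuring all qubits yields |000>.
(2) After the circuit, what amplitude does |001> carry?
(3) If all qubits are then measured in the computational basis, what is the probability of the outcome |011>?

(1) A full measurement returns |000> with probability 1/2. Key observation: steps 3-6 multiply out to the identity, so the circuit reduces to the remaining gates.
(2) The amplitude on |001> is -sqrt(2)*exp(3*I*pi/4)/2.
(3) A full measurement returns |011> with probability 0.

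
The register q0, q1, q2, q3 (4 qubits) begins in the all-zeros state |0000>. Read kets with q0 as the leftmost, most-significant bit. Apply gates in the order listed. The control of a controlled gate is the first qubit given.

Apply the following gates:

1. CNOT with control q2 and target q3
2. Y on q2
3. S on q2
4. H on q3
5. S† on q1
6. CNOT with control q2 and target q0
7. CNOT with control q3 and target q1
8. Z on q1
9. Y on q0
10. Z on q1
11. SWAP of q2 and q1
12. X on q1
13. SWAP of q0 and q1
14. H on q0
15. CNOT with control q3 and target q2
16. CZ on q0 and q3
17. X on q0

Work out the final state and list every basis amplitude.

After the circuit, the state carries amplitude I/2 on |0000>, -I/2 on |0001>, I/2 on |1000>, I/2 on |1001>, and 0 on every other basis state.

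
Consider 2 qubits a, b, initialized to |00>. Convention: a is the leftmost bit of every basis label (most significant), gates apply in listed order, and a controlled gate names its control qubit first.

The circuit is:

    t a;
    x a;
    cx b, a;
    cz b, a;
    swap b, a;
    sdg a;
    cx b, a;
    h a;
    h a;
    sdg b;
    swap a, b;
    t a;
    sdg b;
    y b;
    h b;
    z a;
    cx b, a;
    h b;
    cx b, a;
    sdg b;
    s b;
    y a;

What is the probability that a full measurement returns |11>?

The probability of measuring |11> is 1/4.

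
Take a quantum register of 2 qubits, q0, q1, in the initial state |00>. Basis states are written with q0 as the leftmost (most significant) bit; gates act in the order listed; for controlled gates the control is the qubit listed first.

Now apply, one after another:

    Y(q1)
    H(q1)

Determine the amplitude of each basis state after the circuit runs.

After the circuit, the state carries amplitude sqrt(2)*I/2 on |00>, -sqrt(2)*I/2 on |01>, 0 on |10>, 0 on |11>.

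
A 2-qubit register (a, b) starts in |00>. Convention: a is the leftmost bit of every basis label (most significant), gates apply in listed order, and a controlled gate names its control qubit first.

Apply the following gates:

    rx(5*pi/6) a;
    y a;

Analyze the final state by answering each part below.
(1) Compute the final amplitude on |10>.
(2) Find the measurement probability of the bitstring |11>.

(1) The amplitude on |10> is I*(-sqrt(2) + sqrt(6))/4.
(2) The probability of measuring |11> is 0.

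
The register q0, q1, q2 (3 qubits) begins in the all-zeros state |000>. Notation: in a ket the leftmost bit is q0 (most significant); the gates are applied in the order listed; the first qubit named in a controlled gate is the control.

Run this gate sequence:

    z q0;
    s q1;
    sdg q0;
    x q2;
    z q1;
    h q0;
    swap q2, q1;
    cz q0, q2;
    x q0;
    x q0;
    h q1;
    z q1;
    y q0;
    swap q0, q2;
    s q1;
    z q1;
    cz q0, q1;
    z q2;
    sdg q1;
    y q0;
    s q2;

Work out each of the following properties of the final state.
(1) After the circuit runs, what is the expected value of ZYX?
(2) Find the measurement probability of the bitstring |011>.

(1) In the final state, ZYX has expectation 0. Key observation: steps 9-10 multiply out to the identity, so the circuit reduces to the remaining gates.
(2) A full measurement returns |011> with probability 0.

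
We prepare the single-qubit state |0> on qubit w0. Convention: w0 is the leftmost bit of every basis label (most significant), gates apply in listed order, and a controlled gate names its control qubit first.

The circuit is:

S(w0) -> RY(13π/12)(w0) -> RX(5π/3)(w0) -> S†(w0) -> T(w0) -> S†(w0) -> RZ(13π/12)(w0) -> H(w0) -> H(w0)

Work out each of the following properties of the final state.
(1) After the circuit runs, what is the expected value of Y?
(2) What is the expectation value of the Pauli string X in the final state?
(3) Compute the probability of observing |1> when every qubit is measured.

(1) The observable Y averages to -9*sqrt(2)/16 + sqrt(6)/16.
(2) In the final state, X has expectation sqrt(6)/16 + 5*sqrt(2)/16.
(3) The probability of measuring |1> is sqrt(2)/16 + sqrt(6)/16 + 1/2.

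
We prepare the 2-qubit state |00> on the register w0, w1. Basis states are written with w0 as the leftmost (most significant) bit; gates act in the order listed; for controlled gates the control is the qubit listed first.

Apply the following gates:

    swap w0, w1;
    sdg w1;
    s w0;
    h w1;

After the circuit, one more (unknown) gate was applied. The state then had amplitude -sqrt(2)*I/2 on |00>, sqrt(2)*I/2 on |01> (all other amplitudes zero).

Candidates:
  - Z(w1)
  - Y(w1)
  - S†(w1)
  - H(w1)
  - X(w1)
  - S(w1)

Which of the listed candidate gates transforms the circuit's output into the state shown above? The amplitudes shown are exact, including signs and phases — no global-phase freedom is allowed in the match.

It was Y(w1) that produced the state shown.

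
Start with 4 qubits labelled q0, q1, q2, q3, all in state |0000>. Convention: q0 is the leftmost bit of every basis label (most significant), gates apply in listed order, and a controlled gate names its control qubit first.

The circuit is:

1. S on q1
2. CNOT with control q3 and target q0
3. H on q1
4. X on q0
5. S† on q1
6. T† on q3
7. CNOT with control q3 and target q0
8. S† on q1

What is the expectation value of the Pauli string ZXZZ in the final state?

In the final state, ZXZZ has expectation 1.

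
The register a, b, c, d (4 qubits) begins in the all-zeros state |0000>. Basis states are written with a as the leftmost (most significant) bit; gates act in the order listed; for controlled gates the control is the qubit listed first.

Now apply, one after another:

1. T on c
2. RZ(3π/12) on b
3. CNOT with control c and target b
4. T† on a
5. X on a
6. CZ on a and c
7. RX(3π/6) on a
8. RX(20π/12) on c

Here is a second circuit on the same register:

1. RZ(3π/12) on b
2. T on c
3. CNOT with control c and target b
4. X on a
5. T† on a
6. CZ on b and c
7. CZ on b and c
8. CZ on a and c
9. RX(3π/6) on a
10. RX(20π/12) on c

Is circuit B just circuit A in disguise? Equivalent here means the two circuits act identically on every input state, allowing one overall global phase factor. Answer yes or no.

No — the two circuits implement different unitaries, even allowing a global phase.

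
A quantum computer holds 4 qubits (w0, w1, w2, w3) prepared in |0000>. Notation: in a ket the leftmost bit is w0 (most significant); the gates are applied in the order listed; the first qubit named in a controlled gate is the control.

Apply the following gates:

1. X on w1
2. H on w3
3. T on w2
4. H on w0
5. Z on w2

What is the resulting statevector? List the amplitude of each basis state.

The resulting statevector has amplitude 1/2 on |0100>, 1/2 on |0101>, 1/2 on |1100>, 1/2 on |1101>, and 0 on every other basis state.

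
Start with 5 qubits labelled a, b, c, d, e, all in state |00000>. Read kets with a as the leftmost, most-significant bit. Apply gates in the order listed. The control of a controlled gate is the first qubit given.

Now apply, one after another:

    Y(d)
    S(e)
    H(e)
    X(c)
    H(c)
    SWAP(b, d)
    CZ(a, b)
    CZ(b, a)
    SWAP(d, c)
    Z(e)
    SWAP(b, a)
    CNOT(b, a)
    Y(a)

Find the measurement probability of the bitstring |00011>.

The probability of measuring |00011> is 1/4.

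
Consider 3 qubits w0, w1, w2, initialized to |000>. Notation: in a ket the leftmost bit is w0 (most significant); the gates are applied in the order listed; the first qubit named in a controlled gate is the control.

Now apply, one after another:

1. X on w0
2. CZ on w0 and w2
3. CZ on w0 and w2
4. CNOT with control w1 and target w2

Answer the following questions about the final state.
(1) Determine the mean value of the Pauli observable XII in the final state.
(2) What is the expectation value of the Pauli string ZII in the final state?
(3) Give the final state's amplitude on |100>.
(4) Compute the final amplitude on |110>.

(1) In the final state, XII has expectation 0.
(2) In the final state, ZII has expectation -1.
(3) The amplitude on |100> is 1.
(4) The final state's coefficient on |110> equals 0.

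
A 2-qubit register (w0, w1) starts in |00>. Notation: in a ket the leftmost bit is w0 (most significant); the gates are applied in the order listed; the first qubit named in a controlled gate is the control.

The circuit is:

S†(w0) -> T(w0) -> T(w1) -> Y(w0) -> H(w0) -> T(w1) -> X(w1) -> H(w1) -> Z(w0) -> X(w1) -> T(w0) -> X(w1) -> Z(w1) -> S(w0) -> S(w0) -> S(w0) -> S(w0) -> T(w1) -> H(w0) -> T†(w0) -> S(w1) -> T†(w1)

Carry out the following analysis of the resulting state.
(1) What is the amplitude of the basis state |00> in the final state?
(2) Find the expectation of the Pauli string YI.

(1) |00> carries amplitude sqrt(2)*(exp(3*I*pi/4) + I)/4 in the final state.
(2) The expectation value of YI is -1/2.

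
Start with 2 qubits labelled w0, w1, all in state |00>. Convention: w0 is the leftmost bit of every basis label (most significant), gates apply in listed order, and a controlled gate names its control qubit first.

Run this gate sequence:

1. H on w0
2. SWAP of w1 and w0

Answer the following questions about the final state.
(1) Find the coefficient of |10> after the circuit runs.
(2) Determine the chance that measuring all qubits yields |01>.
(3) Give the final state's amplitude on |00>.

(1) The amplitude on |10> is 0.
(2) The probability of measuring |01> is 1/2.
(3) The amplitude on |00> is sqrt(2)/2.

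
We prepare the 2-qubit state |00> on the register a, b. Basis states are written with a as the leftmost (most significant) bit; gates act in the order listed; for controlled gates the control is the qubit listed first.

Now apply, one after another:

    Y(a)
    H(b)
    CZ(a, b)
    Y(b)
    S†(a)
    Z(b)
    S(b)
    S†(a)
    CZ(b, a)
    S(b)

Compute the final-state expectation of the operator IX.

The expectation value of IX is -1.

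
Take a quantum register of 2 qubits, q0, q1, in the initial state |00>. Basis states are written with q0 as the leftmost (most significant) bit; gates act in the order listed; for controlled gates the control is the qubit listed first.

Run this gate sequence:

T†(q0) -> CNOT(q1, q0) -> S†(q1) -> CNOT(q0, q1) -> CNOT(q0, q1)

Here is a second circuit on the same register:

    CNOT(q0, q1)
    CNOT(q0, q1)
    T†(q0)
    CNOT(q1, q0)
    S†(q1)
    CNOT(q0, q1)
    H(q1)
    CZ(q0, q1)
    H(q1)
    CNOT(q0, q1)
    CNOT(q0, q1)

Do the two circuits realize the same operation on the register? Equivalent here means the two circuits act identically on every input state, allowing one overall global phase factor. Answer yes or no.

Yes, they are equivalent — the unitaries differ by at most a global phase.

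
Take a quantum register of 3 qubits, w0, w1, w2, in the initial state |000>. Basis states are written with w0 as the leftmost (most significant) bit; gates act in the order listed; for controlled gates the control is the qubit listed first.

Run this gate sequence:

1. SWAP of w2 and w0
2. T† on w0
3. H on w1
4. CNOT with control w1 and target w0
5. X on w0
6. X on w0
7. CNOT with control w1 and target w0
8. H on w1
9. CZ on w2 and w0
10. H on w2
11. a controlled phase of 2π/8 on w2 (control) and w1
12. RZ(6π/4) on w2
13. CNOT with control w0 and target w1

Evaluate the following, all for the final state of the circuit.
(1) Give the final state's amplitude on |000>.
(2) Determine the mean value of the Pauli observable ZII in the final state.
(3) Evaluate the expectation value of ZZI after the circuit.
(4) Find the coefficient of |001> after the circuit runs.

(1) |000> carries amplitude -sqrt(2)*exp(I*pi/4)/2 in the final state. Key observation: the block from step 3 through step 8 cancels to the identity and can be dropped.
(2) The observable ZII averages to 1.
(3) In the final state, ZZI has expectation 1.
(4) The final state's coefficient on |001> equals sqrt(2)*exp(3*I*pi/4)/2.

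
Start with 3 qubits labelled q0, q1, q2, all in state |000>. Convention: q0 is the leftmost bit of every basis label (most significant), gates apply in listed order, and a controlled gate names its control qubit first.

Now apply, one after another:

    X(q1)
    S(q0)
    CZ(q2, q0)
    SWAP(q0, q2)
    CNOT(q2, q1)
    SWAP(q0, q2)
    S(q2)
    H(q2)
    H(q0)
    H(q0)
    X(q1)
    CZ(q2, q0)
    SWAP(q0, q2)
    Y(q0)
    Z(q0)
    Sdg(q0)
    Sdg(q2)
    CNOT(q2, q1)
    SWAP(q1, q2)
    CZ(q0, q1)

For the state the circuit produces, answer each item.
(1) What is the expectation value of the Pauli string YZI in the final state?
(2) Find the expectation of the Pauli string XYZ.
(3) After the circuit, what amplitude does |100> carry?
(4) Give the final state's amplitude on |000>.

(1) The expectation value of YZI is -1.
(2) In the final state, XYZ has expectation 0.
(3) |100> carries amplitude -sqrt(2)/2 in the final state.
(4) The amplitude on |000> is -sqrt(2)*I/2.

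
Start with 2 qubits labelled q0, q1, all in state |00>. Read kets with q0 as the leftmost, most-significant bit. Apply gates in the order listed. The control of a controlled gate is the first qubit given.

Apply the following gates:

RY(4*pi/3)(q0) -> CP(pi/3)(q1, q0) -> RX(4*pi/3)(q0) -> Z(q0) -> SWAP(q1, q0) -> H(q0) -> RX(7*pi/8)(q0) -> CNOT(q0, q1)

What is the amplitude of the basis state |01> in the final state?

|01> carries amplitude sqrt(6)*(1 - I)*(sin(pi/16) - I*cos(pi/16))/8 in the final state.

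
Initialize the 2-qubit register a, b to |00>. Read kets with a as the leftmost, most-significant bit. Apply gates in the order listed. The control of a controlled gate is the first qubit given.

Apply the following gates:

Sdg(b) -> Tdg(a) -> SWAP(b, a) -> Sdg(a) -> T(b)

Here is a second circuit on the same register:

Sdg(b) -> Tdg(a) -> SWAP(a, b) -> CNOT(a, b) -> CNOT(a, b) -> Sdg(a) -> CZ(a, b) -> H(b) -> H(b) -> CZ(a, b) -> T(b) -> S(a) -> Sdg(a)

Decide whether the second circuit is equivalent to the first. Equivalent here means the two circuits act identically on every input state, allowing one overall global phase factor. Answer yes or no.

Yes — the two circuits implement the same unitary up to a global phase.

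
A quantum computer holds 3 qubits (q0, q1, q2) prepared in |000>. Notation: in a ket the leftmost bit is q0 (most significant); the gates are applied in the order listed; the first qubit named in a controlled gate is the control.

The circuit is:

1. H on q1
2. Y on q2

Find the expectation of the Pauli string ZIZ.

In the final state, ZIZ has expectation -1.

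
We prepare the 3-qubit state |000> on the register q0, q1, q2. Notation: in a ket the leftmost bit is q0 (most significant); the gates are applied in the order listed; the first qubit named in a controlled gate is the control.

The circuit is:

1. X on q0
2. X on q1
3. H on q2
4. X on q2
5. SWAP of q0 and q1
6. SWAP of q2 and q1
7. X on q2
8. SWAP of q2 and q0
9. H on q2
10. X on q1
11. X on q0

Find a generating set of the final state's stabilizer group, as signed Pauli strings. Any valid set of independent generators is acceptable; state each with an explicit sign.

The stabilizer group can be generated by +IXI, -IIX, -ZII, among other valid generating sets.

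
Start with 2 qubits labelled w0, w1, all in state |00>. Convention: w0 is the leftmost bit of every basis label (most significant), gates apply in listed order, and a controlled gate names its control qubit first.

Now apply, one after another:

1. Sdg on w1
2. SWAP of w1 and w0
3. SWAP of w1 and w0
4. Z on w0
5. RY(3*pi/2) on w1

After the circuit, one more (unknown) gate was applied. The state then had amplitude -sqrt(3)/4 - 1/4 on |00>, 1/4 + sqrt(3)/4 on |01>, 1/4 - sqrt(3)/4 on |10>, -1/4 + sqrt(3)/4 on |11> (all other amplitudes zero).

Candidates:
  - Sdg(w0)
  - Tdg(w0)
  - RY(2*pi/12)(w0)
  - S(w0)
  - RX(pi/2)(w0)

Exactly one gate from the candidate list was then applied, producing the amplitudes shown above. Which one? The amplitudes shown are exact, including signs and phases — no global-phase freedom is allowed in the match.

It was RY(2*pi/12)(w0) that produced the state shown. Key observation: steps 2-3 multiply out to the identity, so the circuit reduces to the remaining gates.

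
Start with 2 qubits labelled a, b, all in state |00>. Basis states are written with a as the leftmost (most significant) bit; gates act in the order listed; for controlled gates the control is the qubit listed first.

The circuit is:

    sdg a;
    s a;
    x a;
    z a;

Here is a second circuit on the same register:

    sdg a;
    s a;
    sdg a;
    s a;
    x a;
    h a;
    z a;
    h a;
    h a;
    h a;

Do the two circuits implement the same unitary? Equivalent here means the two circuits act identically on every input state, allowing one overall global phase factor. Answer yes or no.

No: there is an input state on which the two circuits produce genuinely different outputs (not merely differing by a phase).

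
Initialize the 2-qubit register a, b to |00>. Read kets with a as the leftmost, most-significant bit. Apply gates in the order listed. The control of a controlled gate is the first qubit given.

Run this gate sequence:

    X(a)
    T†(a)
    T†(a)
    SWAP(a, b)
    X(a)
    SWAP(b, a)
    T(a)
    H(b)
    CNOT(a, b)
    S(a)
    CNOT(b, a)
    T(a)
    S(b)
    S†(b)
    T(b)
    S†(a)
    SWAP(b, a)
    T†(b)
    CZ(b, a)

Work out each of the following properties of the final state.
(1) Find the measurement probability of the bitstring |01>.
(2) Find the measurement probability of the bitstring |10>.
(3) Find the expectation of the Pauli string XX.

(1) Outcome |01> occurs with probability 1/2. Key observation: steps 13-14 multiply out to the identity, so the circuit reduces to the remaining gates.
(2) Outcome |10> occurs with probability 1/2.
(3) The expectation value of XX is sqrt(2)/2.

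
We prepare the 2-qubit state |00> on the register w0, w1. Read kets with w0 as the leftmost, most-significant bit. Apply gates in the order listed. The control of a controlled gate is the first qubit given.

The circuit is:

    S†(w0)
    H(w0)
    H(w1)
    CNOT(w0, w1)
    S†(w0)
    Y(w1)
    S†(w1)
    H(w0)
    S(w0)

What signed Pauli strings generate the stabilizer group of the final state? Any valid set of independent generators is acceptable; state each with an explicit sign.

The final state is stabilized by the group generated by -XI, +IY; other independent generating sets are equally valid.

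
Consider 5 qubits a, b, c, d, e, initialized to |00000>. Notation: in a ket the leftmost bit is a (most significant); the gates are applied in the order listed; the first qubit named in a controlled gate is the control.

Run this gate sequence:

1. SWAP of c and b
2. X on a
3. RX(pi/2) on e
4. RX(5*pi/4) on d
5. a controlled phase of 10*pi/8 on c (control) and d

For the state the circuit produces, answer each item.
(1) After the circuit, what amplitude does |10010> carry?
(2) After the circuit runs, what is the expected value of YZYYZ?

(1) The final state's coefficient on |10010> equals -I*sqrt(2*sqrt(2) + 4)/4.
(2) The observable YZYYZ averages to 0.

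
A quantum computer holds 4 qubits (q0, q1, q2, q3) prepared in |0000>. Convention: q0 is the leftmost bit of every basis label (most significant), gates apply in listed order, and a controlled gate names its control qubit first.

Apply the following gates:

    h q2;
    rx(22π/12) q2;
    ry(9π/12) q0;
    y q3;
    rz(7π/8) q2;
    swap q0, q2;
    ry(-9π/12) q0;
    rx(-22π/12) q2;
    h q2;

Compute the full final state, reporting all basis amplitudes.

The resulting statevector has amplitude -sqrt(2)*I*exp(-7*I*pi/16)/8 + sqrt(2)*I*exp(7*I*pi/16)/8 + I*sqrt(1/2 - sqrt(2)/4)*sqrt(sqrt(2)/4 + 1/2)*exp(7*I*pi/16)/2 + I*sqrt(1/2 - sqrt(2)/4)*sqrt(sqrt(2)/4 + 1/2)*exp(-7*I*pi/16)/2 + I*exp(7*I*pi/16)/4 + I*exp(-7*I*pi/16)/4 on |0001>, -sqrt(1/2 - sqrt(2)/4)*sqrt(sqrt(2)/4 + 1/2)*exp(7*I*pi/16)/4 + sqrt(2)*exp(-7*I*pi/16)/16 + sqrt(1/2 - sqrt(2)/4)*sqrt(sqrt(2)/4 + 1/2)*exp(-7*I*pi/16)/4 - sqrt(3)*I*exp(7*I*pi/16)/8 - sqrt(3)*I*sqrt(1/2 - sqrt(2)/4)*sqrt(sqrt(2)/4 + 1/2)*exp(-7*I*pi/16)/4 - sqrt(6)*I*exp(-7*I*pi/16)/16 - sqrt(6)*I*exp(7*I*pi/16)/16 + sqrt(3)*I*sqrt(1/2 - sqrt(2)/4)*sqrt(sqrt(2)/4 + 1/2)*exp(7*I*pi/16)/4 + sqrt(3)*I*exp(-7*I*pi/16)/8 + sqrt(2)*exp(7*I*pi/16)/16 - exp(-7*I*pi/16)/8 + exp(7*I*pi/16)/8 on |0011>, -I*exp(-7*I*pi/16)/4 - sqrt(2)*I*exp(-7*I*pi/16)/8 - I*sqrt(1/2 - sqrt(2)/4)*sqrt(sqrt(2)/4 + 1/2)*exp(-7*I*pi/16)/2 - sqrt(2)*I*exp(7*I*pi/16)/8 + I*sqrt(1/2 - sqrt(2)/4)*sqrt(sqrt(2)/4 + 1/2)*exp(7*I*pi/16)/2 + I*exp(7*I*pi/16)/4 on |1001>, -exp(7*I*pi/16)/8 + sqrt(1/2 - sqrt(2)/4)*sqrt(sqrt(2)/4 + 1/2)*exp(-7*I*pi/16)/4 - sqrt(3)*I*sqrt(1/2 - sqrt(2)/4)*sqrt(sqrt(2)/4 + 1/2)*exp(-7*I*pi/16)/4 - sqrt(3)*I*sqrt(1/2 - sqrt(2)/4)*sqrt(sqrt(2)/4 + 1/2)*exp(7*I*pi/16)/4 - sqrt(6)*I*exp(7*I*pi/16)/16 + sqrt(6)*I*exp(-7*I*pi/16)/16 + sqrt(3)*I*exp(7*I*pi/16)/8 + sqrt(3)*I*exp(-7*I*pi/16)/8 - sqrt(2)*exp(-7*I*pi/16)/16 + sqrt(2)*exp(7*I*pi/16)/16 + sqrt(1/2 - sqrt(2)/4)*sqrt(sqrt(2)/4 + 1/2)*exp(7*I*pi/16)/4 - exp(-7*I*pi/16)/8 on |1011>, and 0 on every other basis state.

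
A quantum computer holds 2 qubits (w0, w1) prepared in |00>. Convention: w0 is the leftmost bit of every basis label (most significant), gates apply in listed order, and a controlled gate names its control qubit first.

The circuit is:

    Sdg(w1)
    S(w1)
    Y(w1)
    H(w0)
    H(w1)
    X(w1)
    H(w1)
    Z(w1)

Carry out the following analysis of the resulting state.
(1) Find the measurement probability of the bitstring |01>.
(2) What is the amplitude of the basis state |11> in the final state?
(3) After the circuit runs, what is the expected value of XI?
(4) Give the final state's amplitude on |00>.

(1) Outcome |01> occurs with probability 1/2. Key observation: gates 5-8 undo each other exactly, leaving only the rest of the circuit to track.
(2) The final state's coefficient on |11> equals sqrt(2)*I/2.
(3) In the final state, XI has expectation 1.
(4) The final state's coefficient on |00> equals 0.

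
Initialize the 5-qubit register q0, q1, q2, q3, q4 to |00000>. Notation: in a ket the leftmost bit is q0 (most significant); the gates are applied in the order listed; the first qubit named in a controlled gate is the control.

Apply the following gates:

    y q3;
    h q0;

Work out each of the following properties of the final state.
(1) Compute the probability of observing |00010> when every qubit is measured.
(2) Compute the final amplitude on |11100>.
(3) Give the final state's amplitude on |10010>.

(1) The probability of measuring |00010> is 1/2.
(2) The final state's coefficient on |11100> equals 0.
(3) |10010> carries amplitude sqrt(2)*I/2 in the final state.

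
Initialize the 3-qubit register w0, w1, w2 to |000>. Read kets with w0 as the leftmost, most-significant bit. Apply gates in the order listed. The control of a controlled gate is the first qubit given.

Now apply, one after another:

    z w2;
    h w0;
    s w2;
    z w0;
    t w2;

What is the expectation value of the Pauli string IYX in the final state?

The observable IYX averages to 0.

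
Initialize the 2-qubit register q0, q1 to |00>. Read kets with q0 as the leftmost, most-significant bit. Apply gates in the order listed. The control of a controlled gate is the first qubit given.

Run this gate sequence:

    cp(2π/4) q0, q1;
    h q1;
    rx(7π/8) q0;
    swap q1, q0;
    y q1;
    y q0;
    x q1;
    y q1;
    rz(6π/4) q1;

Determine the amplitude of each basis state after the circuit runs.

The resulting statevector has amplitude -sqrt(2)*exp(I*pi/4)*cos(pi/16)/2 on |00>, -sqrt(2)*exp(I*pi/4)*sin(pi/16)/2 on |01>, sqrt(2)*exp(I*pi/4)*cos(pi/16)/2 on |10>, sqrt(2)*exp(I*pi/4)*sin(pi/16)/2 on |11>.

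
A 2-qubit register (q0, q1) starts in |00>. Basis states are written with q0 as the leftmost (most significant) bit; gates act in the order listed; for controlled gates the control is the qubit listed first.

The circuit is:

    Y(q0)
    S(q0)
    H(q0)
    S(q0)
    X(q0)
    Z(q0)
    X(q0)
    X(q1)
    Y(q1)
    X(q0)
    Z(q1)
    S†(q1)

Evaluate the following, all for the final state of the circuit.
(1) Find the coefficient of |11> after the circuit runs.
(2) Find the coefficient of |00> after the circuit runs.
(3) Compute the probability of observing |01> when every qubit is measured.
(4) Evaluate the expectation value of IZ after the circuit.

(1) |11> carries amplitude 0 in the final state.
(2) The final state's coefficient on |00> equals sqrt(2)/2.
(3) The probability of measuring |01> is 0.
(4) In the final state, IZ has expectation 1.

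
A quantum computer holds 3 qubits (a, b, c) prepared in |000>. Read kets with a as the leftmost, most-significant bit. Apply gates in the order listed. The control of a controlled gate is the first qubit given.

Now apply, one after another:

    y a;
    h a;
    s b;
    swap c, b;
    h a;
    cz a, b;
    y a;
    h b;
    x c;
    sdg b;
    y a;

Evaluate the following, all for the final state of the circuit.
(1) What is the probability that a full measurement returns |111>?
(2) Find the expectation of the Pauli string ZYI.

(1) The probability of measuring |111> is 1/2.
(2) In the final state, ZYI has expectation 1.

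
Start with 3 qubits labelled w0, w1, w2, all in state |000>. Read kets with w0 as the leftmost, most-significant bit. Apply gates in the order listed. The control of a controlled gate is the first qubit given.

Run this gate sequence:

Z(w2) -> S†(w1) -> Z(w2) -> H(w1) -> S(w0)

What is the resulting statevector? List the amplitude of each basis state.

The resulting statevector has amplitude sqrt(2)/2 on |000>, sqrt(2)/2 on |010>, and 0 on every other basis state.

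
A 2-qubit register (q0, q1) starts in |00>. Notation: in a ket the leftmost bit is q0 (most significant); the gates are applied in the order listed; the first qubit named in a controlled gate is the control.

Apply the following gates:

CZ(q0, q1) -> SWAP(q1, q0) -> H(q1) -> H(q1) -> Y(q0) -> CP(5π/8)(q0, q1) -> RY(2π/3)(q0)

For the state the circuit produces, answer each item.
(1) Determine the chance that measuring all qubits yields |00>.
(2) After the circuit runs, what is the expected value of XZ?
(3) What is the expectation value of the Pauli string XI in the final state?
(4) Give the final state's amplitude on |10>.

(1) The probability of measuring |00> is 3/4.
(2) The expectation value of XZ is -sqrt(3)/2.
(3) In the final state, XI has expectation -sqrt(3)/2.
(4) The final state's coefficient on |10> equals I/2.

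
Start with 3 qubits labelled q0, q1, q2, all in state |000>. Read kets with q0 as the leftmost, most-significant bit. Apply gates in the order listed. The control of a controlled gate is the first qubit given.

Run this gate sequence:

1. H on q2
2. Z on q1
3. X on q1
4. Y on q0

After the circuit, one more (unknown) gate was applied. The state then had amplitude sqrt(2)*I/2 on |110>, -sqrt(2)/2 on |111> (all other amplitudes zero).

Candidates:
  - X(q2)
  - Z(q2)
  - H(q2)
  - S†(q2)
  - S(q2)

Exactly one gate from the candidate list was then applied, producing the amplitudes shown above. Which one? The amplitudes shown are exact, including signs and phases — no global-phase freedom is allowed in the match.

It was S(q2) that produced the state shown.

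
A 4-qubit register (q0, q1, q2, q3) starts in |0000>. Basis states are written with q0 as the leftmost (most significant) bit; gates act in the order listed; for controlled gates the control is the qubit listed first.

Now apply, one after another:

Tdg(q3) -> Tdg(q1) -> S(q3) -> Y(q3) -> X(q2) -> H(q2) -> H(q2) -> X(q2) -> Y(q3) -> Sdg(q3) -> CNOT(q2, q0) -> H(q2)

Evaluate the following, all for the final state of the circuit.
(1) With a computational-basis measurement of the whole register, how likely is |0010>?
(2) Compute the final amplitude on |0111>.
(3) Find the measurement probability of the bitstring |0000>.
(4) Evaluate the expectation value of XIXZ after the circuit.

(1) The probability of measuring |0010> is 1/2. Key observation: steps 3-10 multiply out to the identity, so the circuit reduces to the remaining gates.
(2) The final state's coefficient on |0111> equals 0.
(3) A full measurement returns |0000> with probability 1/2.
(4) In the final state, XIXZ has expectation 0.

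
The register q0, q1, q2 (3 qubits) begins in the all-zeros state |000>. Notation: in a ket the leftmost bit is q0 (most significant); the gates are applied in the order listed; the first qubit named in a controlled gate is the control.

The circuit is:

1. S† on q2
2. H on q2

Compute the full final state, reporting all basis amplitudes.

After the circuit, the state carries amplitude sqrt(2)/2 on |000>, sqrt(2)/2 on |001>, and 0 on every other basis state.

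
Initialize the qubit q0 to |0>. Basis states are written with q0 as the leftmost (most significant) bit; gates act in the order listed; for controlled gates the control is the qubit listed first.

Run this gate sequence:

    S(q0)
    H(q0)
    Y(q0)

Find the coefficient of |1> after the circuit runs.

|1> carries amplitude sqrt(2)*I/2 in the final state.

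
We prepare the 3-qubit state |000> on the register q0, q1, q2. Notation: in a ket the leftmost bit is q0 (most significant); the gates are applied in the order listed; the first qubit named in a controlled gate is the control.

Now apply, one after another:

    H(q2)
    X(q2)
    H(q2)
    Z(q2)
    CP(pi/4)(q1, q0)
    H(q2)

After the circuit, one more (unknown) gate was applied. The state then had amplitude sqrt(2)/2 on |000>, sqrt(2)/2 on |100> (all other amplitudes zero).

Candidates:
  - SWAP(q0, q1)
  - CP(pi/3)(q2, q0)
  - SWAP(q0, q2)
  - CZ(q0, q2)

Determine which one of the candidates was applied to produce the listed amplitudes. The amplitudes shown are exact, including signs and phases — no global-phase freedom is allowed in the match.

The unique candidate consistent with the amplitudes is SWAP(q0, q2). Key observation: the block from step 1 through step 4 cancels to the identity and can be dropped.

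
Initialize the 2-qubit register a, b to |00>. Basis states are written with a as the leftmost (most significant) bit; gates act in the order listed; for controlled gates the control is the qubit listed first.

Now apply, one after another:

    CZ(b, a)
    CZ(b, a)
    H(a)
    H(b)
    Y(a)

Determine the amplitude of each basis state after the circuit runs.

The final amplitudes are -I/2 on |00>, -I/2 on |01>, I/2 on |10>, I/2 on |11>.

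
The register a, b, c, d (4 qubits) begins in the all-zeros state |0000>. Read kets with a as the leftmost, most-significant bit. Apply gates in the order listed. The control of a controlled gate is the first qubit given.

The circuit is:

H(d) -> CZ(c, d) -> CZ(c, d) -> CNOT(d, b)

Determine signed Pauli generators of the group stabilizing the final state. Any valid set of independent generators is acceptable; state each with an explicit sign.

The stabilizer group can be generated by +IXIX, +ZIII, +IZIZ, +IIZI, among other valid generating sets. Key observation: gates 2-3 undo each other exactly, leaving only the rest of the circuit to track.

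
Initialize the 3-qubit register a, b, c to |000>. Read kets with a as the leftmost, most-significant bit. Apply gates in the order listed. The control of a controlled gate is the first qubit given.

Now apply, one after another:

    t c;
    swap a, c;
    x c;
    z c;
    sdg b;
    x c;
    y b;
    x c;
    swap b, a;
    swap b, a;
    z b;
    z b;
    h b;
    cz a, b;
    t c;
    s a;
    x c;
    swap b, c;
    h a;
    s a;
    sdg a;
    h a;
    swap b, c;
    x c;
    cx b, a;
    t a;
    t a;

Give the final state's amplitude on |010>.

|010> carries amplitude 0 in the final state. Key observation: the block from step 17 through step 24 cancels to the identity and can be dropped.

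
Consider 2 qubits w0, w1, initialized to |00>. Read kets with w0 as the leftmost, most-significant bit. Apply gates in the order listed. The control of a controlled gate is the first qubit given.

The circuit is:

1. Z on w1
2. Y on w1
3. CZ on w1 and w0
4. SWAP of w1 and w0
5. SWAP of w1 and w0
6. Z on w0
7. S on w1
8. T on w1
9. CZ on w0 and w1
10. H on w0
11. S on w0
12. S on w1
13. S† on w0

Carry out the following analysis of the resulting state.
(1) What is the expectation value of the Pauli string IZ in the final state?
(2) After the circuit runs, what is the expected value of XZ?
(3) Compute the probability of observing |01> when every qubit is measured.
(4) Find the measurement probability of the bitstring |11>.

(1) The expectation value of IZ is -1. Key observation: steps 4-5 multiply out to the identity, so the circuit reduces to the remaining gates.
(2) The expectation value of XZ is -1.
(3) The probability of measuring |01> is 1/2.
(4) The probability of measuring |11> is 1/2.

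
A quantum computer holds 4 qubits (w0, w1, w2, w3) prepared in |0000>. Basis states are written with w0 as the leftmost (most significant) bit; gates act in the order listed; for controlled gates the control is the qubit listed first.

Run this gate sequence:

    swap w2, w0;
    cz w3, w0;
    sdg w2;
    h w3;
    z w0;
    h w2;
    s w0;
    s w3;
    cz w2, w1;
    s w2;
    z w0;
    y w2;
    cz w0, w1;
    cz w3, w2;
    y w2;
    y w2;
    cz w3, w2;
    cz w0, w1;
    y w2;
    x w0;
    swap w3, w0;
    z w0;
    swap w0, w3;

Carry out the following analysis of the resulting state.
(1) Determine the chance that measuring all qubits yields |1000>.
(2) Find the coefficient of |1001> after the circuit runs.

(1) A full measurement returns |1000> with probability 1/4.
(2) The final state's coefficient on |1001> equals -I/2.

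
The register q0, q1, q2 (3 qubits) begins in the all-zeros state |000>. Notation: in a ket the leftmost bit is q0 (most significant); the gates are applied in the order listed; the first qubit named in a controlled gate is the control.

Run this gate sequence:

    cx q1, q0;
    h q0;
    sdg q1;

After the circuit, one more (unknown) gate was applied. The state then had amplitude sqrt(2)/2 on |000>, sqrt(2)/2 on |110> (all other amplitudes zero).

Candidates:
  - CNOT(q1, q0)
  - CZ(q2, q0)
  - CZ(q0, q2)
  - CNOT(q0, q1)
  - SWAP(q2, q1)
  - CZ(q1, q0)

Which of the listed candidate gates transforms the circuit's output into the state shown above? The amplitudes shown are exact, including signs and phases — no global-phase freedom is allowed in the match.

The applied gate was CNOT(q0, q1).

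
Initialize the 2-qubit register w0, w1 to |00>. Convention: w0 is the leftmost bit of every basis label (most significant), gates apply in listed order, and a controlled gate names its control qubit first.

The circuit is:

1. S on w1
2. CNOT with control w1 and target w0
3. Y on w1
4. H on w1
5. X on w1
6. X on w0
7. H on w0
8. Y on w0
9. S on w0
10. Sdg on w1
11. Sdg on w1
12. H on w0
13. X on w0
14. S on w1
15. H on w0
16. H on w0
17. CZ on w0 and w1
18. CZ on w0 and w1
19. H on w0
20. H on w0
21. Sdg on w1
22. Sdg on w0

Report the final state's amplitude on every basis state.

The final amplitudes are sqrt(2)*(1 - I)/4 on |00>, sqrt(2)*(1 - I)/4 on |01>, sqrt(2)*(1 - I)/4 on |10>, sqrt(2)*(1 - I)/4 on |11>. Key observation: the block from step 14 through step 21 cancels to the identity and can be dropped.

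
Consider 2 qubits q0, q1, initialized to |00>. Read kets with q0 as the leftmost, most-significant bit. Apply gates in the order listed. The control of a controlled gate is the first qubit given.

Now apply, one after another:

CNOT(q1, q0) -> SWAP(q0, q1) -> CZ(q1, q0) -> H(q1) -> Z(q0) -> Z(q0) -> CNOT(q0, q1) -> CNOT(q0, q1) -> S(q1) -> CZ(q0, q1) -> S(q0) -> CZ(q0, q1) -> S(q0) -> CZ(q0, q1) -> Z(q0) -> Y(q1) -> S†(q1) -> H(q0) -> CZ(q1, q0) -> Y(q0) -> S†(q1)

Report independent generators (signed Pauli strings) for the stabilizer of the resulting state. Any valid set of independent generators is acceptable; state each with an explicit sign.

One valid set of independent stabilizer generators is -XZ, +ZY (any independent generating set of the same group is equally correct).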